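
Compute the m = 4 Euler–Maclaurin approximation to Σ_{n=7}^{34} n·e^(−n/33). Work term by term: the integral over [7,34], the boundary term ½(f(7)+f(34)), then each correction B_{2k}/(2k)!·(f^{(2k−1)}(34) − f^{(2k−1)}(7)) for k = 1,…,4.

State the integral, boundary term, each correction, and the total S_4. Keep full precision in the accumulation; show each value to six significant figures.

S_4 ≈ 287.445

∫_7^34 x·e^(−x/33) dx evaluates to 278.601.
½[f(7) + f(34)] = ½[5.66207 + 12.1346] = 8.89831.
Running total after boundary: 287.499.
Correction k=1: B_{2}/2! · (f^{(1)}(34) − f^{(1)}(7)) = 1/12 · (-0.0108151 − 0.637289) = -0.0540087.
Running total after k=1: 287.445.
Correction k=2: B_{4}/4! · (f^{(3)}(34) − f^{(3)}(7)) = −1/720 · (0.000645530 − 0.00207073) = 1.97944e-06.
Running total after k=2: 287.445.
Correction k=3: B_{6}/6! · (f^{(5)}(34) − f^{(5)}(7)) = 1/30240 · (1.19467e-06 − 3.26561e-06) = -6.84836e-11.
Running total after k=3: 287.445.
Correction k=4: B_{8}/8! · (f^{(7)}(34) − f^{(7)}(7)) = −1/1209600 · (1.64973e-09 − 4.25135e-09) = 2.15081e-15.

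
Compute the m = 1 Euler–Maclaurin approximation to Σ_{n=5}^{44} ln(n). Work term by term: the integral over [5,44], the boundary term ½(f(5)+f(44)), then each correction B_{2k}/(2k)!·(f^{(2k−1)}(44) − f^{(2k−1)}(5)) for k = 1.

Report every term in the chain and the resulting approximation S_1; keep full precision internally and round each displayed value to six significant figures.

The integral term ∫_5^44 ln(x) dx = 119.457.
Boundary: ½(f(5) + f(44)) = ½(1.60944 + 3.78419) = 2.69681.
So far: 122.154.
Order-1 term: 1/12 · (0.0227273 − 0.200000) = -0.0147727.

S_1 ≈ 122.139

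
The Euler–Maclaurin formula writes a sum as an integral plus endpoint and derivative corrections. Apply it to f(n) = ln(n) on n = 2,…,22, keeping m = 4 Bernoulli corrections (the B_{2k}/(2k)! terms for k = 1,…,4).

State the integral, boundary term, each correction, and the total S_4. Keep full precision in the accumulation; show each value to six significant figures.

Integral: ∫_2^22 ln(x) dx = 46.6166.
Boundary: ½(f(2) + f(22)) = ½(0.693147 + 3.09104) = 1.89209.
So far: 48.5087.
Correction k=1: B_{2}/2! · (f^{(1)}(22) − f^{(1)}(2)) = 1/12 · (0.0454545 − 0.500000) = -0.0378788.
Partial sum through k=1: 48.4709.
Correction k=2: B_{4}/4! · (f^{(3)}(22) − f^{(3)}(2)) = −1/720 · (0.000187829 − 0.250000) = 0.000346961.
Partial sum through k=2: 48.4712.
Correction k=3: B_{6}/6! · (f^{(5)}(22) − f^{(5)}(2)) = 1/30240 · (4.65691e-06 − 0.750000) = -2.48014e-05.
Partial sum through k=3: 48.4712.
Correction k=4: B_{8}/8! · (f^{(7)}(22) − f^{(7)}(2)) = −1/1209600 · (2.88651e-07 − 5.62500) = 4.65030e-06.

S_4 ≈ 48.4712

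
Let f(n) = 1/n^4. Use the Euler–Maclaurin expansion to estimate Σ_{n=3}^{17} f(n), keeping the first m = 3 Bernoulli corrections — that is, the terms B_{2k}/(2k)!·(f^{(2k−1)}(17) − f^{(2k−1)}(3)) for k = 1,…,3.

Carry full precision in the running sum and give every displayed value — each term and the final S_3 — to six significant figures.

S_3 ≈ 0.0197632

∫_3^17 1/x^4 dx evaluates to 0.0122778.
Boundary: ½(f(3) + f(17)) = ½(0.0123457 + 1.19730e-05) = 0.00617883.
Integral + boundary = 0.0184567.
Correction k=1: B_{2}/2! · (f^{(1)}(17) − f^{(1)}(3)) = 1/12 · (-2.81719e-06 − (-0.0164609)) = 0.00137151.
After k=1: 0.0198282.
Correction k=2: B_{4}/4! · (f^{(3)}(17) − f^{(3)}(3)) = −1/720 · (-2.92441e-07 − (-0.0548697)) = -7.62075e-05.
After k=2: 0.0197520.
Correction k=3: B_{6}/6! · (f^{(5)}(17) − f^{(5)}(3)) = 1/30240 · (-5.66668e-08 − (-0.341411)) = 1.12901e-05.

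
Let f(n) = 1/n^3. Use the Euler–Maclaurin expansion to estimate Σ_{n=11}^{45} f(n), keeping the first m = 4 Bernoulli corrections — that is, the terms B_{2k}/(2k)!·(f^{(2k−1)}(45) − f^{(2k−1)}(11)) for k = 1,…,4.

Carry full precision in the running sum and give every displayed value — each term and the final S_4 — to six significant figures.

S_4 ≈ 0.00428343

The integral term ∫_11^45 1/x^3 dx = 0.00388532.
Endpoint term: (f(11) + f(45))/2 = (0.000751315 + 1.09739e-05)/2 = 0.000381144.
So far: 0.00426646.
Correction k=1: B_{2}/2! · (f^{(1)}(45) − f^{(1)}(11)) = 1/12 · (-7.31596e-07 − (-0.000204904)) = 1.70144e-05.
Partial sum through k=1: 0.00428348.
Correction k=2: B_{4}/4! · (f^{(3)}(45) − f^{(3)}(11)) = −1/720 · (-7.22564e-09 − (-3.38684e-05)) = -4.70295e-08.
Partial sum through k=2: 0.00428343.
Correction k=3: B_{6}/6! · (f^{(5)}(45) − f^{(5)}(11)) = 1/30240 · (-1.49865e-10 − (-1.17560e-05)) = 3.88751e-10.
Partial sum through k=3: 0.00428343.
Correction k=4: B_{8}/8! · (f^{(7)}(45) − f^{(7)}(11)) = −1/1209600 · (-5.32854e-12 − (-6.99530e-06)) = -5.78314e-12.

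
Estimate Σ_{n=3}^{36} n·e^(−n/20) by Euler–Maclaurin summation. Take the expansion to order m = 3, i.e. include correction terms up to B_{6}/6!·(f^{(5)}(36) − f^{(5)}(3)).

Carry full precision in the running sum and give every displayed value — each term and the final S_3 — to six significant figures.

S_3 ≈ 214.985

∫_3^36 x·e^(−x/20) dx evaluates to 210.791.
Endpoint term: (f(3) + f(36))/2 = (2.58212 + 5.95076)/2 = 4.26644.
So far: 215.057.
k=1: B_{2}/(2)! × [f^{(1)}(36) − f^{(1)}(3)] = 1/12 × (-0.132239 − 0.731602) = -0.0719867.
After k=1: 214.985.
k=2: B_{4}/(4)! × [f^{(3)}(36) − f^{(3)}(3)] = −1/720 × (0.000495897 − 0.00613254) = 7.82868e-06.
After k=2: 214.985.
k=3: B_{6}/(6)! × [f^{(5)}(36) − f^{(5)}(3)] = 1/30240 × (3.30598e-06 − 2.60902e-05) = -7.53447e-10.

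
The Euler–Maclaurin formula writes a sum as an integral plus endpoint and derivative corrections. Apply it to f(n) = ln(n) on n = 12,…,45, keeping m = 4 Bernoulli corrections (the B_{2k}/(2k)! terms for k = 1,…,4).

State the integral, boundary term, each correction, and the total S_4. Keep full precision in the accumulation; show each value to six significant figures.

The integral term ∫_12^45 ln(x) dx = 108.481.
Boundary: ½(f(12) + f(45)) = ½(2.48491 + 3.80666) = 3.14578.
Integral + boundary = 111.627.
Order-1 term: 1/12 · (0.0222222 − 0.0833333) = -0.00509259.
Running total after k=1: 111.622.
Order-2 term: −1/720 · (2.19479e-05 − 0.00115741) = 1.57703e-06.
Running total after k=2: 111.622.
Order-3 term: 1/30240 · (1.30061e-07 − 9.64506e-05) = -3.18520e-09.
Running total after k=3: 111.622.
Order-4 term: −1/1209600 · (1.92684e-09 − 2.00939e-05) = 1.66104e-11.

S_4 ≈ 111.622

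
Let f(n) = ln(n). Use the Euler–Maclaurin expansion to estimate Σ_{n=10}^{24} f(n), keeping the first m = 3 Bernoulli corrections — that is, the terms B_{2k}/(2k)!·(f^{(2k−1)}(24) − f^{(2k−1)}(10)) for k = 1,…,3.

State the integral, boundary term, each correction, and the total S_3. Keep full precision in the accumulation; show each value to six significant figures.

S_3 ≈ 41.9829

∫_10^24 ln(x) dx evaluates to 39.2474.
½[f(10) + f(24)] = ½[2.30259 + 3.17805] = 2.74032.
Running total after boundary: 41.9878.
Order-1 term: 1/12 · (0.0416667 − 0.100000) = -0.00486111.
Partial sum through k=1: 41.9829.
Order-2 term: −1/720 · (0.000144676 − 0.00200000) = 2.57684e-06.
Partial sum through k=2: 41.9829.
Order-3 term: 1/30240 · (3.01408e-06 − 0.000240000) = -7.83684e-09.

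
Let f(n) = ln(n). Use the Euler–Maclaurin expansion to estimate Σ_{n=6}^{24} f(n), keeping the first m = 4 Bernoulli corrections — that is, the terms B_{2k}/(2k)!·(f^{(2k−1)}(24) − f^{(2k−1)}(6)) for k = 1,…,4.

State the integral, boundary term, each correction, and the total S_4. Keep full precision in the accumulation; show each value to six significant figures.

S_4 ≈ 49.9972

Integral: ∫_6^24 ln(x) dx = 47.5227.
Endpoint term: (f(6) + f(24))/2 = (1.79176 + 3.17805)/2 = 2.48491.
Running total after boundary: 50.0076.
k=1: B_{2}/(2)! × [f^{(1)}(24) − f^{(1)}(6)] = 1/12 × (0.0416667 − 0.166667) = -0.0104167.
Running total after k=1: 49.9972.
k=2: B_{4}/(4)! × [f^{(3)}(24) − f^{(3)}(6)] = −1/720 × (0.000144676 − 0.00925926) = 1.26591e-05.
Running total after k=2: 49.9972.
k=3: B_{6}/(6)! × [f^{(5)}(24) − f^{(5)}(6)] = 1/30240 × (3.01408e-06 − 0.00308642) = -1.01964e-07.
Running total after k=3: 49.9972.
k=4: B_{8}/(8)! × [f^{(7)}(24) − f^{(7)}(6)] = −1/1209600 × (1.56983e-07 − 0.00257202) = 2.12621e-09.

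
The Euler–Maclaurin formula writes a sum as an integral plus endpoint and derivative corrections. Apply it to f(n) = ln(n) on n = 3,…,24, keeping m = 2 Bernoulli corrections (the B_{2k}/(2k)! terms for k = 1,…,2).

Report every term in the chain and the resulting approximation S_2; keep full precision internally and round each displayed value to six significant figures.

∫_3^24 ln(x) dx evaluates to 51.9775.
Boundary: ½(f(3) + f(24)) = ½(1.09861 + 3.17805) = 2.13833.
So far: 54.1158.
Order-1 term: 1/12 · (0.0416667 − 0.333333) = -0.0243056.
After k=1: 54.0915.
Order-2 term: −1/720 · (0.000144676 − 0.0740741) = 0.000102680.

S_2 ≈ 54.0916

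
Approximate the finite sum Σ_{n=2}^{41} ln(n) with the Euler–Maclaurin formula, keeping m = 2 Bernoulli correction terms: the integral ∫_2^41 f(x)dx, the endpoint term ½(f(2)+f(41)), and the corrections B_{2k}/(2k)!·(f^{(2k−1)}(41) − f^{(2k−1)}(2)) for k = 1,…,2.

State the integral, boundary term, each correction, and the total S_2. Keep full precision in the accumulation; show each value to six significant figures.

∫_2^41 ln(x) dx evaluates to 111.870.
Boundary: ½(f(2) + f(41)) = ½(0.693147 + 3.71357) = 2.20336.
So far: 114.074.
Correction k=1: B_{2}/2! · (f^{(1)}(41) − f^{(1)}(2)) = 1/12 · (0.0243902 − 0.500000) = -0.0396341.
After k=1: 114.034.
Correction k=2: B_{4}/4! · (f^{(3)}(41) − f^{(3)}(2)) = −1/720 · (2.90187e-05 − 0.250000) = 0.000347182.

S_2 ≈ 114.034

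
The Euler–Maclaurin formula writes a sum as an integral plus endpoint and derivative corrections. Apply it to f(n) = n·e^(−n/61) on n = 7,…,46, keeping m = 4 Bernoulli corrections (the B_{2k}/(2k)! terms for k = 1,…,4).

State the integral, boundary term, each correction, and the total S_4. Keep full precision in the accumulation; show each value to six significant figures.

∫_7^46 x·e^(−x/61) dx evaluates to 627.770.
Endpoint term: (f(7) + f(46))/2 = (6.24110 + 21.6400)/2 = 13.9405.
Integral + boundary = 641.710.
k=1: B_{2}/(2)! × [f^{(1)}(46) − f^{(1)}(7)] = 1/12 × (0.115681 − 0.789272) = -0.0561326.
Running total after k=1: 641.654.
k=2: B_{4}/(4)! × [f^{(3)}(46) − f^{(3)}(7)] = −1/720 × (0.000283942 − 0.000691331) = 5.65818e-07.
Running total after k=2: 641.654.
k=3: B_{6}/(6)! × [f^{(5)}(46) − f^{(5)}(7)] = 1/30240 × (1.44261e-07 − 3.14579e-07) = -5.63221e-12.
Running total after k=3: 641.654.
k=4: B_{8}/(8)! × [f^{(7)}(46) − f^{(7)}(7)] = −1/1209600 × (5.70316e-11 − 1.19153e-10) = 5.13566e-17.

S_4 ≈ 641.654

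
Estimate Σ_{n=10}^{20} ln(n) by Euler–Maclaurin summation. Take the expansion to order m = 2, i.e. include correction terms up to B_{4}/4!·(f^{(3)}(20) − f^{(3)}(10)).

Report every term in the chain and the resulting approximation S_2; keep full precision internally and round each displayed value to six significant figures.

Integral: ∫_10^20 ln(x) dx = 26.8888.
½[f(10) + f(20)] = ½[2.30259 + 2.99573] = 2.64916.
Integral + boundary = 29.5380.
Order-1 term: 1/12 · (0.0500000 − 0.100000) = -0.00416667.
Running total after k=1: 29.5338.
Order-2 term: −1/720 · (0.000250000 − 0.00200000) = 2.43056e-06.

S_2 ≈ 29.5338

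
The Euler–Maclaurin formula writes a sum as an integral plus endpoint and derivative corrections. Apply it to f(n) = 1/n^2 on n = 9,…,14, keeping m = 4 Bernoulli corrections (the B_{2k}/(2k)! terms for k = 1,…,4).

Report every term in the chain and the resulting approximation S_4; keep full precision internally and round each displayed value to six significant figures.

∫_9^14 1/x^2 dx evaluates to 0.0396825.
Endpoint term: (f(9) + f(14))/2 = (0.0123457 + 0.00510204)/2 = 0.00872386.
Integral + boundary = 0.0484064.
Correction k=1: B_{2}/2! · (f^{(1)}(14) − f^{(1)}(9)) = 1/12 · (-0.000728863 − (-0.00274348)) = 0.000167885.
After k=1: 0.0485743.
Correction k=2: B_{4}/4! · (f^{(3)}(14) − f^{(3)}(9)) = −1/720 · (-4.46243e-05 − (-0.000406442)) = -5.02525e-07.
After k=2: 0.0485738.
Correction k=3: B_{6}/6! · (f^{(5)}(14) − f^{(5)}(9)) = 1/30240 · (-6.83024e-06 − (-0.000150534)) = 4.75211e-09.
After k=3: 0.0485738.
Correction k=4: B_{8}/8! · (f^{(7)}(14) − f^{(7)}(9)) = −1/1209600 · (-1.95150e-06 − (-0.000104073)) = -8.44258e-11.

S_4 ≈ 0.0485738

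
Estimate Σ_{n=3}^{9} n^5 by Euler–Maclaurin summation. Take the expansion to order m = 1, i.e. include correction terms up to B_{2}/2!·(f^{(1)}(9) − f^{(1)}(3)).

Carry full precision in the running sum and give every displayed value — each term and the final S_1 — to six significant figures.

Integral: ∫_3^9 x^5 dx = 88452.0.
Boundary: ½(f(3) + f(9)) = ½(243.000 + 59049.0) = 29646.0.
So far: 118098.
Order-1 term: 1/12 · (32805.0 − 405.000) = 2700.00.

S_1 ≈ 120798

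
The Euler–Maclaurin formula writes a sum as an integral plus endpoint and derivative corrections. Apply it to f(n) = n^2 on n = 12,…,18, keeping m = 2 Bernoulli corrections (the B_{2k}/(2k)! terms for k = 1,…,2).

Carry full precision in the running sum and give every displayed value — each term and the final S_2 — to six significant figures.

Integral: ∫_12^18 x^2 dx = 1368.00.
Endpoint term: (f(12) + f(18))/2 = (144.000 + 324.000)/2 = 234.000.
Integral + boundary = 1602.00.
Order-1 term: 1/12 · (36.0000 − 24.0000) = 1.00000.
Partial sum through k=1: 1603.00.
Order-2 term: −1/720 · (0.00000 − 0.00000) = 0.00000.

S_2 ≈ 1603.00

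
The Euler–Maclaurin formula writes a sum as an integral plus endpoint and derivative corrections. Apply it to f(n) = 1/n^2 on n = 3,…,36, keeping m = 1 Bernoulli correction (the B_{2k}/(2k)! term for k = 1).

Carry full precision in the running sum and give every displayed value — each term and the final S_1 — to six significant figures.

∫_3^36 1/x^2 dx evaluates to 0.305556.
½[f(3) + f(36)] = ½[0.111111 + 0.000771605] = 0.0559414.
Integral + boundary = 0.361497.
Correction k=1: B_{2}/2! · (f^{(1)}(36) − f^{(1)}(3)) = 1/12 · (-4.28669e-05 − (-0.0740741)) = 0.00616927.

S_1 ≈ 0.367666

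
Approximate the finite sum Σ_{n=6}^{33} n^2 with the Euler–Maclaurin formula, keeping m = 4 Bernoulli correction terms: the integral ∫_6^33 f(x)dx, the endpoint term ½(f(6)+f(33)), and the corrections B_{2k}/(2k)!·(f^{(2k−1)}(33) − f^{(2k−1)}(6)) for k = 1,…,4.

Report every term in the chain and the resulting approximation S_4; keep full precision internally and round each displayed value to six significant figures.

The integral term ∫_6^33 x^2 dx = 11907.0.
Boundary: ½(f(6) + f(33)) = ½(36.0000 + 1089.00) = 562.500.
Integral + boundary = 12469.5.
Order-1 term: 1/12 · (66.0000 − 12.0000) = 4.50000.
Partial sum through k=1: 12474.0.
Order-2 term: −1/720 · (0.00000 − 0.00000) = 0.00000.
Partial sum through k=2: 12474.0.
Order-3 term: 1/30240 · (0.00000 − 0.00000) = 0.00000.
Partial sum through k=3: 12474.0.
Order-4 term: −1/1209600 · (0.00000 − 0.00000) = 0.00000.

S_4 ≈ 12474.0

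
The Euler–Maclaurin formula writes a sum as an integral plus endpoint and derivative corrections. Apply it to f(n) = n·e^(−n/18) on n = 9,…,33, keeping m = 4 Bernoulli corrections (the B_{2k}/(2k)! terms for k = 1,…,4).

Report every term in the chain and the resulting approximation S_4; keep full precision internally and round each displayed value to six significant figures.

∫_9^33 x·e^(−x/18) dx evaluates to 148.004.
Boundary: ½(f(9) + f(33)) = ½(5.45878 + 5.27603) = 5.36740.
Running total after boundary: 153.372.
Order-1 term: 1/12 · (-0.133233 − 0.303265) = -0.0363749.
Running total after k=1: 153.335.
Order-2 term: −1/720 · (0.000575699 − 0.00468002) = 5.70045e-06.
Running total after k=2: 153.335.
Order-3 term: 1/30240 · (4.82287e-06 − 2.60001e-05) = -7.00306e-10.
Running total after k=3: 153.335.
Order-4 term: −1/1209600 · (2.42867e-08 − 1.15913e-07) = 7.57490e-14.

S_4 ≈ 153.335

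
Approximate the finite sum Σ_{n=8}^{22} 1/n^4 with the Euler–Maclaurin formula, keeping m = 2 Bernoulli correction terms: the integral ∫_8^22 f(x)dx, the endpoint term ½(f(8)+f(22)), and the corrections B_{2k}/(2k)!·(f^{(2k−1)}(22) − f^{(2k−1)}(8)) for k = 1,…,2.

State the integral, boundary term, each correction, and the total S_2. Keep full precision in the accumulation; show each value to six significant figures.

S_2 ≈ 0.000753970

∫_8^22 1/x^4 dx evaluates to 0.000619737.
½[f(8) + f(22)] = ½[0.000244141 + 4.26883e-06] = 0.000124205.
Integral + boundary = 0.000743942.
k=1: B_{2}/(2)! × [f^{(1)}(22) − f^{(1)}(8)] = 1/12 × (-7.76152e-07 − (-0.000122070)) = 1.01078e-05.
Running total after k=1: 0.000754049.
k=2: B_{4}/(4)! × [f^{(3)}(22) − f^{(3)}(8)] = −1/720 × (-4.81086e-08 − (-5.72205e-05)) = -7.94060e-08.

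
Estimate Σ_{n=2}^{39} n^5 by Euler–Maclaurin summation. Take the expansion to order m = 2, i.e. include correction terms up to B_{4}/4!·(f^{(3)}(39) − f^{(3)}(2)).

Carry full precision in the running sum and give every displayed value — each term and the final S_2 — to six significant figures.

∫_2^39 x^5 dx evaluates to 5.86457e+08.
Boundary: ½(f(2) + f(39)) = ½(32.0000 + 9.02242e+07) = 4.51121e+07.
Integral + boundary = 6.31569e+08.
Order-1 term: 1/12 · (1.15672e+07 − 80.0000) = 963927.
After k=1: 6.32533e+08.
Order-2 term: −1/720 · (91260.0 − 240.000) = -126.417.

S_2 ≈ 6.32533e+08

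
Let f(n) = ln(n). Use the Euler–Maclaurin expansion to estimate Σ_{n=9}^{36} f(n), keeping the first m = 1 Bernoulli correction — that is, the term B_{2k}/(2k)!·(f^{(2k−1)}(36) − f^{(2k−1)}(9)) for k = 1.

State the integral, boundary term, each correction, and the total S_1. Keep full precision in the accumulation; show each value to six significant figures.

The integral term ∫_9^36 ln(x) dx = 82.2317.
½[f(9) + f(36)] = ½[2.19722 + 3.58352] = 2.89037.
Integral + boundary = 85.1220.
k=1: B_{2}/(2)! × [f^{(1)}(36) − f^{(1)}(9)] = 1/12 × (0.0277778 − 0.111111) = -0.00694444.

S_1 ≈ 85.1151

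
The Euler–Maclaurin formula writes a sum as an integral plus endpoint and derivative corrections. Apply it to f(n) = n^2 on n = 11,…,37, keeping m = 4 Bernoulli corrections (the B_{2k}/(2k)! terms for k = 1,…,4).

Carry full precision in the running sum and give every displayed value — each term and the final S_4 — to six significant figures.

The integral term ∫_11^37 x^2 dx = 16440.7.
Endpoint term: (f(11) + f(37))/2 = (121.000 + 1369.00)/2 = 745.000.
So far: 17185.7.
k=1: B_{2}/(2)! × [f^{(1)}(37) − f^{(1)}(11)] = 1/12 × (74.0000 − 22.0000) = 4.33333.
After k=1: 17190.0.
k=2: B_{4}/(4)! × [f^{(3)}(37) − f^{(3)}(11)] = −1/720 × (0.00000 − 0.00000) = 0.00000.
After k=2: 17190.0.
k=3: B_{6}/(6)! × [f^{(5)}(37) − f^{(5)}(11)] = 1/30240 × (0.00000 − 0.00000) = 0.00000.
After k=3: 17190.0.
k=4: B_{8}/(8)! × [f^{(7)}(37) − f^{(7)}(11)] = −1/1209600 × (0.00000 − 0.00000) = 0.00000.

S_4 ≈ 17190.0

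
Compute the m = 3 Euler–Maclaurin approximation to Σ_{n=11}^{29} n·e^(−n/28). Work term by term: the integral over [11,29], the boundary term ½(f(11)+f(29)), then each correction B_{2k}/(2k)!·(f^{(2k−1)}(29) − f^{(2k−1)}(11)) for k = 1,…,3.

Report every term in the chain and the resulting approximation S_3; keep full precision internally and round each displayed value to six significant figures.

The integral term ∫_11^29 x·e^(−x/28) dx = 170.700.
Endpoint term: (f(11) + f(29))/2 = (7.42638 + 10.2942)/2 = 8.86029.
Integral + boundary = 179.561.
k=1: B_{2}/(2)! × [f^{(1)}(29) − f^{(1)}(11)] = 1/12 × (-0.0126776 − 0.409897) = -0.0352146.
Partial sum through k=1: 179.525.
k=2: B_{4}/(4)! × [f^{(3)}(29) − f^{(3)}(11)] = −1/720 × (0.000889372 − 0.00224509) = 1.88294e-06.
Partial sum through k=2: 179.525.
k=3: B_{6}/(6)! × [f^{(5)}(29) − f^{(5)}(11)] = 1/30240 × (2.28943e-06 − 5.06039e-06) = -9.16321e-11.

S_3 ≈ 179.525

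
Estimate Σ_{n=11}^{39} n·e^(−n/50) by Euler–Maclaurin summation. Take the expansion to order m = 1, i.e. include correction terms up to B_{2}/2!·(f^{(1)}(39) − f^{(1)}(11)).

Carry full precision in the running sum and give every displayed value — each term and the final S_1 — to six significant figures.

Integral: ∫_11^39 x·e^(−x/50) dx = 407.776.
½[f(11) + f(39)] = ½[8.82771 + 17.8778] = 13.3528.
Running total after boundary: 421.128.
Order-1 term: 1/12 · (0.100849 − 0.625965) = -0.0437596.

S_1 ≈ 421.085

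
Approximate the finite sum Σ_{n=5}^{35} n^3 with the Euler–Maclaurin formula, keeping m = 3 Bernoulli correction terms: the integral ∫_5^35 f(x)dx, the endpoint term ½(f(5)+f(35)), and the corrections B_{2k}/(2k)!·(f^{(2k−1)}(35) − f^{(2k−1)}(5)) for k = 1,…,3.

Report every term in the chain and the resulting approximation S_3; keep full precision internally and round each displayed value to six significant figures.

Integral: ∫_5^35 x^3 dx = 375000.
Endpoint term: (f(5) + f(35))/2 = (125.000 + 42875.0)/2 = 21500.0.
Integral + boundary = 396500.
Order-1 term: 1/12 · (3675.00 − 75.0000) = 300.000.
Partial sum through k=1: 396800.
Order-2 term: −1/720 · (6.00000 − 6.00000) = 0.00000.
Partial sum through k=2: 396800.
Order-3 term: 1/30240 · (0.00000 − 0.00000) = 0.00000.

S_3 ≈ 396800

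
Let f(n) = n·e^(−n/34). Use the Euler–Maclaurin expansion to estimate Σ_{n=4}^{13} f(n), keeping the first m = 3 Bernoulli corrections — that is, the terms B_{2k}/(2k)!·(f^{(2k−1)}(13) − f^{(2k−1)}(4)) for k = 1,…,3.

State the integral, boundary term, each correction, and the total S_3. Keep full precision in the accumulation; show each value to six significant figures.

The integral term ∫_4^13 x·e^(−x/34) dx = 58.3584.
Boundary: ½(f(4) + f(13)) = ½(3.55604 + 8.86930) = 6.21267.
Integral + boundary = 64.5711.
Correction k=1: B_{2}/2! · (f^{(1)}(13) − f^{(1)}(4)) = 1/12 · (0.421392 − 0.784420) = -0.0302523.
After k=1: 64.5408.
Correction k=2: B_{4}/4! · (f^{(3)}(13) − f^{(3)}(4)) = −1/720 · (0.00154490 − 0.00221664) = 9.32982e-07.
After k=2: 64.5408.
Correction k=3: B_{6}/6! · (f^{(5)}(13) − f^{(5)}(4)) = 1/30240 · (2.35750e-06 − 3.24803e-06) = -2.94488e-11.

S_3 ≈ 64.5408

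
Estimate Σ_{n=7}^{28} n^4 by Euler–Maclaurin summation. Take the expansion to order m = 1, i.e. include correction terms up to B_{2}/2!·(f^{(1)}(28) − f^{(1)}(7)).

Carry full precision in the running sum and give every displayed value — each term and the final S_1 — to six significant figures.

S_1 ≈ 3.75444e+06

Integral: ∫_7^28 x^4 dx = 3.43871e+06.
Endpoint term: (f(7) + f(28))/2 = (2401.00 + 614656)/2 = 308528.
So far: 3.74724e+06.
Correction k=1: B_{2}/2! · (f^{(1)}(28) − f^{(1)}(7)) = 1/12 · (87808.0 − 1372.00) = 7203.00.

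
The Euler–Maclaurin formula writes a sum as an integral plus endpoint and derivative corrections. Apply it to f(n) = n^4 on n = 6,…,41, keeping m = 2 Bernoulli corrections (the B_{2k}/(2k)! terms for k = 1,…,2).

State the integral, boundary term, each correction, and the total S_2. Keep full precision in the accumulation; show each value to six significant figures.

Integral: ∫_6^41 x^4 dx = 2.31697e+07.
½[f(6) + f(41)] = ½[1296.00 + 2.82576e+06] = 1.41353e+06.
So far: 2.45832e+07.
Order-1 term: 1/12 · (275684 − 864.000) = 22901.7.
After k=1: 2.46061e+07.
Order-2 term: −1/720 · (984.000 − 144.000) = -1.16667.

S_2 ≈ 2.46061e+07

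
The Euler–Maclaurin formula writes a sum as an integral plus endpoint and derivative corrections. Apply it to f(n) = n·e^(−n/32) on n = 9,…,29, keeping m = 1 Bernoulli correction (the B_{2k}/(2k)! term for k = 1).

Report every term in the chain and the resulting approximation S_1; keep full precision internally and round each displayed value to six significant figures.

S_1 ≈ 210.884

∫_9^29 x·e^(−x/32) dx evaluates to 201.670.
½[f(9) + f(29)] = ½[6.79356 + 11.7171] = 9.25531.
Integral + boundary = 210.926.
Order-1 term: 1/12 · (0.0378784 − 0.542541) = -0.0420552.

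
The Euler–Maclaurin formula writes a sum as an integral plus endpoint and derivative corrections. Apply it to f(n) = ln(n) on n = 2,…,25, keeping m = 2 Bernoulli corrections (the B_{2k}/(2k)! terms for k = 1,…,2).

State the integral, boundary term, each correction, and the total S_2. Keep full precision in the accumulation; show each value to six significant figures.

∫_2^25 ln(x) dx evaluates to 56.0856.
½[f(2) + f(25)] = ½[0.693147 + 3.21888] = 1.95601.
Integral + boundary = 58.0416.
Order-1 term: 1/12 · (0.0400000 − 0.500000) = -0.0383333.
After k=1: 58.0033.
Order-2 term: −1/720 · (0.000128000 − 0.250000) = 0.000347044.

S_2 ≈ 58.0036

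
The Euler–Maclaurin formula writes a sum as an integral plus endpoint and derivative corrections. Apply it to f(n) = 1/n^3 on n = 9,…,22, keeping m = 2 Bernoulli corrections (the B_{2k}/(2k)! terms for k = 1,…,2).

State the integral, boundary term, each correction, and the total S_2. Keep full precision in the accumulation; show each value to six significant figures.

Integral: ∫_9^22 1/x^3 dx = 0.00513978.
½[f(9) + f(22)] = ½[0.00137174 + 9.39144e-05] = 0.000732828.
So far: 0.00587261.
Correction k=1: B_{2}/2! · (f^{(1)}(22) − f^{(1)}(9)) = 1/12 · (-1.28065e-05 − (-0.000457247)) = 3.70367e-05.
After k=1: 0.00590965.
Correction k=2: B_{4}/4! · (f^{(3)}(22) − f^{(3)}(9)) = −1/720 · (-5.29194e-07 − (-0.000112901)) = -1.56071e-07.

S_2 ≈ 0.00590949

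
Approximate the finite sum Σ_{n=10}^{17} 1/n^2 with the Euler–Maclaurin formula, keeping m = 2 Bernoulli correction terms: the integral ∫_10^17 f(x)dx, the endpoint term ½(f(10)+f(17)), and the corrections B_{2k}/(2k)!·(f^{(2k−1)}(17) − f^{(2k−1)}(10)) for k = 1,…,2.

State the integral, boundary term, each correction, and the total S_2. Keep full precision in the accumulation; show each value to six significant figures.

The integral term ∫_10^17 1/x^2 dx = 0.0411765.
Endpoint term: (f(10) + f(17))/2 = (0.0100000 + 0.00346021)/2 = 0.00673010.
Running total after boundary: 0.0479066.
Correction k=1: B_{2}/2! · (f^{(1)}(17) − f^{(1)}(10)) = 1/12 · (-0.000407083 − (-0.00200000)) = 0.000132743.
Partial sum through k=1: 0.0480393.
Correction k=2: B_{4}/4! · (f^{(3)}(17) − f^{(3)}(10)) = −1/720 · (-1.69031e-05 − (-0.000240000)) = -3.09857e-07.

S_2 ≈ 0.0480390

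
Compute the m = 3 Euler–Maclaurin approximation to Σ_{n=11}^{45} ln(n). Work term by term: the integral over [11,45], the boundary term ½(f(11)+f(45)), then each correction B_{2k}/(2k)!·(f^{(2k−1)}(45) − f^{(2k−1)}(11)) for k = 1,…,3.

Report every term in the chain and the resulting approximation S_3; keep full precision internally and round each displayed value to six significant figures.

∫_11^45 ln(x) dx evaluates to 110.923.
Endpoint term: (f(11) + f(45))/2 = (2.39790 + 3.80666)/2 = 3.10228.
So far: 114.025.
k=1: B_{2}/(2)! × [f^{(1)}(45) − f^{(1)}(11)] = 1/12 × (0.0222222 − 0.0909091) = -0.00572391.
Running total after k=1: 114.020.
k=2: B_{4}/(4)! × [f^{(3)}(45) − f^{(3)}(11)] = −1/720 × (2.19479e-05 − 0.00150263) = 2.05650e-06.
Running total after k=2: 114.020.
k=3: B_{6}/(6)! × [f^{(5)}(45) − f^{(5)}(11)] = 1/30240 × (1.30061e-07 − 0.000149021) = -4.92365e-09.

S_3 ≈ 114.020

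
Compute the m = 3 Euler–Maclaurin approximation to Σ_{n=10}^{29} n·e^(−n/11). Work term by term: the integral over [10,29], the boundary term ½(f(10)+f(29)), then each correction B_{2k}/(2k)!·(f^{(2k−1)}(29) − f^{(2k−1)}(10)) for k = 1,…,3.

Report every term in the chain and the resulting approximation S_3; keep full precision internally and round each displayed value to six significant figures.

Integral: ∫_10^29 x·e^(−x/11) dx = 61.5543.
Boundary: ½(f(10) + f(29)) = ½(4.02890 + 2.07702) = 3.05296.
Running total after boundary: 64.6073.
Order-1 term: 1/12 · (-0.117198 − 0.0366264) = -0.0128187.
Partial sum through k=1: 64.5945.
Order-2 term: −1/720 · (0.000215240 − 0.00696204) = 9.37056e-06.
Partial sum through k=2: 64.5945.
Order-3 term: 1/30240 · (1.15625e-05 − 0.000112573) = -3.34031e-09.

S_3 ≈ 64.5945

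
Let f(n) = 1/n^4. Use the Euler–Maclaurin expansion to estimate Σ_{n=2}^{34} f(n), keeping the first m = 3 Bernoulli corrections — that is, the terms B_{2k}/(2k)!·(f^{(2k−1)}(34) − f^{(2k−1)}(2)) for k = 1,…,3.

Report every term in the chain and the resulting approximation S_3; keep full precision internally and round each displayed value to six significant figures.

S_3 ≈ 0.0824572

Integral: ∫_2^34 1/x^4 dx = 0.0416582.
Boundary: ½(f(2) + f(34)) = ½(0.0625000 + 7.48315e-07) = 0.0312504.
Running total after boundary: 0.0729086.
Correction k=1: B_{2}/2! · (f^{(1)}(34) − f^{(1)}(2)) = 1/12 · (-8.80370e-08 − (-0.125000)) = 0.0104167.
After k=1: 0.0833252.
Correction k=2: B_{4}/4! · (f^{(3)}(34) − f^{(3)}(2)) = −1/720 · (-2.28470e-09 − (-0.937500)) = -0.00130208.
After k=2: 0.0820231.
Correction k=3: B_{6}/6! · (f^{(5)}(34) − f^{(5)}(2)) = 1/30240 · (-1.10677e-10 − (-13.1250)) = 0.000434028.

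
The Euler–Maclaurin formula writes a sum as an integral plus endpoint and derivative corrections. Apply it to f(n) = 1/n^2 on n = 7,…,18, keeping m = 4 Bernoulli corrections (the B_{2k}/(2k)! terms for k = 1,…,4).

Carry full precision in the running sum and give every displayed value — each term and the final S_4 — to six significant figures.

The integral term ∫_7^18 1/x^2 dx = 0.0873016.
Boundary: ½(f(7) + f(18)) = ½(0.0204082 + 0.00308642) = 0.0117473.
Running total after boundary: 0.0990489.
Correction k=1: B_{2}/2! · (f^{(1)}(18) − f^{(1)}(7)) = 1/12 · (-0.000342936 − (-0.00583090)) = 0.000457331.
After k=1: 0.0995062.
Correction k=2: B_{4}/4! · (f^{(3)}(18) − f^{(3)}(7)) = −1/720 · (-1.27013e-05 − (-0.00142798)) = -1.96566e-06.
After k=2: 0.0995042.
Correction k=3: B_{6}/6! · (f^{(5)}(18) − f^{(5)}(7)) = 1/30240 · (-1.17605e-06 − (-0.000874271)) = 2.88722e-08.
After k=3: 0.0995043.
Correction k=4: B_{8}/8! · (f^{(7)}(18) − f^{(7)}(7)) = −1/1209600 · (-2.03268e-07 − (-0.000999167)) = -8.25863e-10.

S_4 ≈ 0.0995043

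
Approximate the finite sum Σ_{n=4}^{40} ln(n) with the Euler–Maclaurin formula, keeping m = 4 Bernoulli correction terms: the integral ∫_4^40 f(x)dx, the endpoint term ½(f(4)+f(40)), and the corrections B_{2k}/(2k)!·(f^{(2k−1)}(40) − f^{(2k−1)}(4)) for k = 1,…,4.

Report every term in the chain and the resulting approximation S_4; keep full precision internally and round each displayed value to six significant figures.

S_4 ≈ 108.529

The integral term ∫_4^40 ln(x) dx = 106.010.
½[f(4) + f(40)] = ½[1.38629 + 3.68888] = 2.53759.
So far: 108.548.
Order-1 term: 1/12 · (0.0250000 − 0.250000) = -0.0187500.
Partial sum through k=1: 108.529.
Order-2 term: −1/720 · (3.12500e-05 − 0.0312500) = 4.33594e-05.
Partial sum through k=2: 108.529.
Order-3 term: 1/30240 · (2.34375e-07 − 0.0234375) = -7.75042e-07.
Partial sum through k=3: 108.529.
Order-4 term: −1/1209600 · (4.39453e-09 − 0.0439453) = 3.63304e-08.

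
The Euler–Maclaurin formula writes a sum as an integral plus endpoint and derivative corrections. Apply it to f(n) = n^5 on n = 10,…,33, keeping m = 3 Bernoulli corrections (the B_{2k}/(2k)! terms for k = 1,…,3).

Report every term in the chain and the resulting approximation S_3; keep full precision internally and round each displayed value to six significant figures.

Integral: ∫_10^33 x^5 dx = 2.15078e+08.
Boundary: ½(f(10) + f(33)) = ½(100000 + 3.91354e+07) = 1.96177e+07.
Integral + boundary = 2.34696e+08.
k=1: B_{2}/(2)! × [f^{(1)}(33) − f^{(1)}(10)] = 1/12 × (5.92960e+06 − 50000.0) = 489967.
After k=1: 2.35186e+08.
k=2: B_{4}/(4)! × [f^{(3)}(33) − f^{(3)}(10)] = −1/720 × (65340.0 − 6000.00) = -82.4167.
After k=2: 2.35186e+08.
k=3: B_{6}/(6)! × [f^{(5)}(33) − f^{(5)}(10)] = 1/30240 × (120.000 − 120.000) = 0.00000.

S_3 ≈ 2.35186e+08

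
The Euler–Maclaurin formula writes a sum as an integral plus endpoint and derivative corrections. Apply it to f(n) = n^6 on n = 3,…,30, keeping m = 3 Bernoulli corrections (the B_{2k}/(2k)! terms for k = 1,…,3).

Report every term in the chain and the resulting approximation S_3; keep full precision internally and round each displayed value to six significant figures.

S_3 ≈ 3.50093e+09

∫_3^30 x^6 dx evaluates to 3.12429e+09.
½[f(3) + f(30)] = ½[729.000 + 7.29000e+08] = 3.64500e+08.
Integral + boundary = 3.48879e+09.
Correction k=1: B_{2}/2! · (f^{(1)}(30) − f^{(1)}(3)) = 1/12 · (1.45800e+08 − 1458.00) = 1.21499e+07.
Running total after k=1: 3.50094e+09.
Correction k=2: B_{4}/4! · (f^{(3)}(30) − f^{(3)}(3)) = −1/720 · (3.24000e+06 − 3240.00) = -4495.50.
Running total after k=2: 3.50093e+09.
Correction k=3: B_{6}/6! · (f^{(5)}(30) − f^{(5)}(3)) = 1/30240 · (21600.0 − 2160.00) = 0.642857.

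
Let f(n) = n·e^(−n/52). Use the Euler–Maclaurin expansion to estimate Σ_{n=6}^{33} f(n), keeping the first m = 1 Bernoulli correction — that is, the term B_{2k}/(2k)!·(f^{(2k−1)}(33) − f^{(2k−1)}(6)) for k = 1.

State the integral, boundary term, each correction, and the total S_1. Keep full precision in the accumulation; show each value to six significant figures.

The integral term ∫_6^33 x·e^(−x/52) dx = 344.111.
Endpoint term: (f(6) + f(33))/2 = (5.34614 + 17.4946)/2 = 11.4204.
Integral + boundary = 355.531.
Order-1 term: 1/12 · (0.193705 − 0.788213) = -0.0495424.

S_1 ≈ 355.481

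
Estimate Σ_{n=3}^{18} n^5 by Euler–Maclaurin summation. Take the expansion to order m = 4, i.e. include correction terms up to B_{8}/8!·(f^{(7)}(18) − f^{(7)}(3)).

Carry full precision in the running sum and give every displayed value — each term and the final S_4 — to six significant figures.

S_4 ≈ 6.65717e+06

∫_3^18 x^5 dx evaluates to 5.66858e+06.
Endpoint term: (f(3) + f(18))/2 = (243.000 + 1.88957e+06)/2 = 944906.
Integral + boundary = 6.61349e+06.
k=1: B_{2}/(2)! × [f^{(1)}(18) − f^{(1)}(3)] = 1/12 × (524880 − 405.000) = 43706.2.
Running total after k=1: 6.65719e+06.
k=2: B_{4}/(4)! × [f^{(3)}(18) − f^{(3)}(3)] = −1/720 × (19440.0 − 540.000) = -26.2500.
Running total after k=2: 6.65717e+06.
k=3: B_{6}/(6)! × [f^{(5)}(18) − f^{(5)}(3)] = 1/30240 × (120.000 − 120.000) = 0.00000.
Running total after k=3: 6.65717e+06.
k=4: B_{8}/(8)! × [f^{(7)}(18) − f^{(7)}(3)] = −1/1209600 × (0.00000 − 0.00000) = 0.00000.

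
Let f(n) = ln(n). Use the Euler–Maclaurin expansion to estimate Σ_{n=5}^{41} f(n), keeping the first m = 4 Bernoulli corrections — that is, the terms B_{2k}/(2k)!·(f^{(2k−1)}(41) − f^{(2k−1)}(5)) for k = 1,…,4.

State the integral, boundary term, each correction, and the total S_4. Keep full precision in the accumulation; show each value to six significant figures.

S_4 ≈ 110.856

Integral: ∫_5^41 ln(x) dx = 108.209.
Boundary: ½(f(5) + f(41)) = ½(1.60944 + 3.71357) = 2.66150.
So far: 110.871.
Correction k=1: B_{2}/2! · (f^{(1)}(41) − f^{(1)}(5)) = 1/12 · (0.0243902 − 0.200000) = -0.0146341.
Running total after k=1: 110.856.
Correction k=2: B_{4}/4! · (f^{(3)}(41) − f^{(3)}(5)) = −1/720 · (2.90187e-05 − 0.0160000) = 2.21819e-05.
Running total after k=2: 110.856.
Correction k=3: B_{6}/6! · (f^{(5)}(41) − f^{(5)}(5)) = 1/30240 · (2.07153e-07 − 0.00768000) = -2.53961e-07.
Running total after k=3: 110.856.
Correction k=4: B_{8}/8! · (f^{(7)}(41) − f^{(7)}(5)) = −1/1209600 · (3.69697e-09 − 0.00921600) = 7.61904e-09.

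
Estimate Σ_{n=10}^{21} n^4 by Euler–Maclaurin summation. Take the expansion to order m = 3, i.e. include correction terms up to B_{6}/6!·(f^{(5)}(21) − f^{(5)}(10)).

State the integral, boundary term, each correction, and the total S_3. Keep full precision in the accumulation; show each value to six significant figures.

S_3 ≈ 901814

∫_10^21 x^4 dx evaluates to 796820.
½[f(10) + f(21)] = ½[10000.0 + 194481] = 102240.
Running total after boundary: 899061.
Order-1 term: 1/12 · (37044.0 − 4000.00) = 2753.67.
Partial sum through k=1: 901814.
Order-2 term: −1/720 · (504.000 − 240.000) = -0.366667.
Partial sum through k=2: 901814.
Order-3 term: 1/30240 · (0.00000 − 0.00000) = 0.00000.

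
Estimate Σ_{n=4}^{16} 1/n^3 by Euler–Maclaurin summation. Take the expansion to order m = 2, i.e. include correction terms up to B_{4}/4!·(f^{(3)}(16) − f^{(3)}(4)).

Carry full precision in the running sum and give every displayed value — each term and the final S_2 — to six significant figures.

Integral: ∫_4^16 1/x^3 dx = 0.0292969.
½[f(4) + f(16)] = ½[0.0156250 + 0.000244141] = 0.00793457.
Integral + boundary = 0.0372314.
Correction k=1: B_{2}/2! · (f^{(1)}(16) − f^{(1)}(4)) = 1/12 · (-4.57764e-05 − (-0.0117188)) = 0.000972748.
Partial sum through k=1: 0.0382042.
Correction k=2: B_{4}/4! · (f^{(3)}(16) − f^{(3)}(4)) = −1/720 · (-3.57628e-06 − (-0.0146484)) = -2.03401e-05.

S_2 ≈ 0.0381839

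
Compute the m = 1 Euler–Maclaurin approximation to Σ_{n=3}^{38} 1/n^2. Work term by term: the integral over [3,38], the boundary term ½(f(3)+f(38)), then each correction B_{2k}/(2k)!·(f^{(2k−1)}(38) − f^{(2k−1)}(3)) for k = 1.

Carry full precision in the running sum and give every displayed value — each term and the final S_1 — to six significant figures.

S_1 ≈ 0.369089

Integral: ∫_3^38 1/x^2 dx = 0.307018.
Endpoint term: (f(3) + f(38))/2 = (0.111111 + 0.000692521)/2 = 0.0559018.
So far: 0.362919.
Order-1 term: 1/12 · (-3.64485e-05 − (-0.0740741)) = 0.00616980.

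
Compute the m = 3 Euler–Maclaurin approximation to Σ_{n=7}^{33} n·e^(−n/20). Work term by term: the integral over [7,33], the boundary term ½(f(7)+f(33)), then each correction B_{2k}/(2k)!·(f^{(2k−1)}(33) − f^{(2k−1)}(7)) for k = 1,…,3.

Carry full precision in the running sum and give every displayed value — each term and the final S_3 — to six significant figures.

S_3 ≈ 182.545

Integral: ∫_7^33 x·e^(−x/20) dx = 176.959.
Endpoint term: (f(7) + f(33))/2 = (4.93282 + 6.33765)/2 = 5.63523.
So far: 182.594.
Order-1 term: 1/12 · (-0.124832 − 0.458047) = -0.0485733.
Running total after k=1: 182.545.
Order-2 term: −1/720 · (0.000648168 − 0.00466856) = 5.58388e-06.
Running total after k=2: 182.545.
Order-3 term: 1/30240 · (4.02104e-06 − 2.04800e-05) = -5.44278e-10.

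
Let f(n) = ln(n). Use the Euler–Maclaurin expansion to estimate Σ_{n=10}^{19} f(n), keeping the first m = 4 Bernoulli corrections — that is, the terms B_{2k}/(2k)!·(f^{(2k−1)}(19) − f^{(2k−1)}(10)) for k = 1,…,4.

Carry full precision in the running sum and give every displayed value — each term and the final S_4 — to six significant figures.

S_4 ≈ 26.5381

The integral term ∫_10^19 ln(x) dx = 23.9185.
½[f(10) + f(19)] = ½[2.30259 + 2.94444] = 2.62351.
Integral + boundary = 26.5420.
Order-1 term: 1/12 · (0.0526316 − 0.100000) = -0.00394737.
Running total after k=1: 26.5381.
Order-2 term: −1/720 · (0.000291588 − 0.00200000) = 2.37279e-06.
Running total after k=2: 26.5381.
Order-3 term: 1/30240 · (9.69267e-06 − 0.000240000) = -7.61598e-09.
Running total after k=3: 26.5381.
Order-4 term: −1/1209600 · (8.05485e-07 − 7.20000e-05) = 5.88579e-11.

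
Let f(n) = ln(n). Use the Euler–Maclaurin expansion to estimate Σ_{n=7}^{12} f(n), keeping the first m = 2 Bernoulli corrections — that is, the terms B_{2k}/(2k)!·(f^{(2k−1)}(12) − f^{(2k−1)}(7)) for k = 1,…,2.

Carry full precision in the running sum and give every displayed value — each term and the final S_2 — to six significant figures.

S_2 ≈ 13.4080

Integral: ∫_7^12 ln(x) dx = 11.1975.
½[f(7) + f(12)] = ½[1.94591 + 2.48491] = 2.21541.
Integral + boundary = 13.4129.
Order-1 term: 1/12 · (0.0833333 − 0.142857) = -0.00496032.
Partial sum through k=1: 13.4080.
Order-2 term: −1/720 · (0.00115741 − 0.00583090) = 6.49097e-06.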